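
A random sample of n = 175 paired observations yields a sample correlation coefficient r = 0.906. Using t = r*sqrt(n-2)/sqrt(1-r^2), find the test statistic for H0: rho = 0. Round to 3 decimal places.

t = r·√(n−2) / √(1−r²) with r = 0.906, n = 175
  = 0.906·√173 / √(1 − 0.820836)
  = 0.906·13.152946 / 0.423278
  = 11.916569 / 0.423278 = 28.153

28.153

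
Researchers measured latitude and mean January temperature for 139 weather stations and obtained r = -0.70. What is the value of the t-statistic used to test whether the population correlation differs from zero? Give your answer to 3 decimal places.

-11.473

t = r·√(n−2) / √(1−r²) with r = -0.70, n = 139
  = -0.70·√137 / √(1 − 0.4900)
  = -0.70·11.704700 / 0.714143
  = -8.193290 / 0.714143 = -11.473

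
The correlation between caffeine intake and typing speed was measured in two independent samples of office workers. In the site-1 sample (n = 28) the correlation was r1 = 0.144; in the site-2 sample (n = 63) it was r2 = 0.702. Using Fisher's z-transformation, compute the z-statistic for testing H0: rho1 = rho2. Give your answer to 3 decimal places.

z1 = atanh(0.144) = 0.145008,  z2 = atanh(0.702) = 0.871233
SE = √(1/(n1−3) + 1/(n2−3)) = √(1/25 + 1/60) = √(0.0400000 + 0.0166667) = √0.0566667 = 0.238048
z = (z1 − z2)/SE = (0.145008 − 0.871233) / 0.238048 = -0.726225 / 0.238048 = -3.051

-3.051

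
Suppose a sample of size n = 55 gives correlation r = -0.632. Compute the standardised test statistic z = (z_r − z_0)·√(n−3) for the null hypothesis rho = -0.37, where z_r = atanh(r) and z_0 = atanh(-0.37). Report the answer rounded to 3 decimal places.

-2.569

Fisher z: atanh(-0.632) = -0.744739, atanh(-0.37) = -0.388423
z = (z_r − z_0)·√(n−3) = (-0.744739 − (-0.388423))·√52 = -0.356316 · 7.211103 = -2.569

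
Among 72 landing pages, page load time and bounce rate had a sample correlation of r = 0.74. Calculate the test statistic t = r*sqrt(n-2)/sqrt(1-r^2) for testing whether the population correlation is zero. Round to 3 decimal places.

1 − r² = 1 − 0.5476 = 0.4524;  √(1−r²) = 0.672607
√(n−2) = √70 = 8.366600
t = r·√(n−2)/√(1−r²) = 0.74 · 8.366600 / 0.672607 = 9.205

9.205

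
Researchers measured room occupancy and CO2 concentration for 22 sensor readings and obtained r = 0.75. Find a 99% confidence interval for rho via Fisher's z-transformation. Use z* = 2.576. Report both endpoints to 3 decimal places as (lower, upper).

(0.364, 0.916)

z_r = atanh(0.75) = 0.972955;  SE = 1/√(n−3) = 1/√19 = 0.229416
z-limits: 0.972955 ± 2.576·0.229416 = 0.972955 ± 0.590976 = [0.381979, 1.563931]
ρ-limits: (tanh 0.381979, tanh 1.563931) = (0.364, 0.916)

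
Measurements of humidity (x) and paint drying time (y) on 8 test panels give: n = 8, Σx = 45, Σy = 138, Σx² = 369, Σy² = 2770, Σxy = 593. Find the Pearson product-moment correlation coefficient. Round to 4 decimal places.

-0.8626

S_xy = nΣxy − ΣxΣy = 8·593 − 45·138 = 4744 − 6210 = -1466
S_xx = nΣx² − (Σx)² = 8·369 − 45² = 2952 − 2025 = 927
S_yy = nΣy² − (Σy)² = 8·2770 − 138² = 22160 − 19044 = 3116
r = S_xy / √(S_xx·S_yy) = -1466 / √(927·3116) = -1466 / √2888532 = -1466 / 1699.5682 = -0.8626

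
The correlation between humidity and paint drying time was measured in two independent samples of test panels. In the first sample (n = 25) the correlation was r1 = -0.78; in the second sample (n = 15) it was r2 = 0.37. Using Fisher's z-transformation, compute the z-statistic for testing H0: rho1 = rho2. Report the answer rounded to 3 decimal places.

z1 = atanh(-0.78) = -1.045371,  z2 = atanh(0.37) = 0.388423
SE = √(1/(n1−3) + 1/(n2−3)) = √(1/22 + 1/12) = √(0.0454545 + 0.0833333) = √0.1287878 = 0.358870
z = (z1 − z2)/SE = (-1.045371 − 0.388423) / 0.358870 = -1.433794 / 0.358870 = -3.995

-3.995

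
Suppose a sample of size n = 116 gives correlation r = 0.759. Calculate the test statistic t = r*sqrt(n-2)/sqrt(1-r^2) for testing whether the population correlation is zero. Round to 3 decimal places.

1 − r² = 1 − 0.576081 = 0.423919;  √(1−r²) = 0.651091
√(n−2) = √114 = 10.677078
t = r·√(n−2)/√(1−r²) = 0.759 · 10.677078 / 0.651091 = 12.447

12.447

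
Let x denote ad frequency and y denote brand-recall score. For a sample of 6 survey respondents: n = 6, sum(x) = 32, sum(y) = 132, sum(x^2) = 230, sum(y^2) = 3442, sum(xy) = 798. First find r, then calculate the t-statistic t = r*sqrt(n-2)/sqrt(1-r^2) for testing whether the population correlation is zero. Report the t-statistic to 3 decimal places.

1.237

Numerator: nΣxy − (Σx)(Σy) = 6·798 − (32)(132) = 564
Denominator: √[(nΣx²−(Σx)²)(nΣy²−(Σy)²)]
  nΣx²−(Σx)² = 6·230 − 1024 = 356;  nΣy²−(Σy)² = 6·3442 − 17424 = 3228
  √(356·3228) = √1149168 = 1071.9925
r = 564 / 1071.9925 = 0.5261
t = r·√(n−2)/√(1−r²) = 0.5261·√4 / √(1−0.276781) = 1.052200 / 0.850423 = 1.237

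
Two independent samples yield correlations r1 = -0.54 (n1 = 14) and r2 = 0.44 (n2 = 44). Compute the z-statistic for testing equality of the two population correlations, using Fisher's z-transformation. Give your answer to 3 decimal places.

Fisher z-transforms: z1 = atanh(-0.54) = -0.604156, z2 = atanh(0.44) = 0.472231; difference d = -1.076387
Var(d) = 1/11 + 1/41 = 0.0909091 + 0.0243902 = 0.1152993
z = d/√Var(d) = -1.076387 / √0.1152993 = -1.076387 / 0.339558 = -3.170

-3.170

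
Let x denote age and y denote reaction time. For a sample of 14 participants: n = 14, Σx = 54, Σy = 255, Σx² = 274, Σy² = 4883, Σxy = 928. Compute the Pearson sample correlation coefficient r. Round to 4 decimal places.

-0.4440

S_xy = nΣxy − ΣxΣy = 14·928 − 54·255 = 12992 − 13770 = -778
S_xx = nΣx² − (Σx)² = 14·274 − 54² = 3836 − 2916 = 920
S_yy = nΣy² − (Σy)² = 14·4883 − 255² = 68362 − 65025 = 3337
r = S_xy / √(S_xx·S_yy) = -778 / √(920·3337) = -778 / √3070040 = -778 / 1752.1530 = -0.4440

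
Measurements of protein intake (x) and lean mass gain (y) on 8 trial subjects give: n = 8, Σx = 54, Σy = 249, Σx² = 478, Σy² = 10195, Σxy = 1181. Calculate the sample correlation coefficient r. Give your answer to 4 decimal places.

Numerator: nΣxy − (Σx)(Σy) = 8·1181 − (54)(249) = -3998
Denominator: √[(nΣx²−(Σx)²)(nΣy²−(Σy)²)]
  nΣx²−(Σx)² = 8·478 − 2916 = 908;  nΣy²−(Σy)² = 8·10195 − 62001 = 19559
  √(908·19559) = √17759572 = 4214.2107
r = -3998 / 4214.2107 = -0.9487

-0.9487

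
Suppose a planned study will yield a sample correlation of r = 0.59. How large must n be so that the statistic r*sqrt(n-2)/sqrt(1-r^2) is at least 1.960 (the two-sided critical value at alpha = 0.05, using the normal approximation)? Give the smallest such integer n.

10

Need r·√(n−2)/√(1−r²) ≥ 1.960
√(n−2) ≥ 1.960·√(1−0.3481) / 0.59 = 1.960·0.807403 / 0.59 = 2.6822
n−2 ≥ 7.1942  ⇒  n ≥ 9.1942
Smallest integer n = 10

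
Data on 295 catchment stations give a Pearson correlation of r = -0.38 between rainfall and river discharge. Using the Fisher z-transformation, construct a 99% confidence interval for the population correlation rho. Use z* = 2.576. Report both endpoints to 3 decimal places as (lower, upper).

Fisher z: z_r = atanh(r) = ½·ln((1+(-0.38))/(1−(-0.38))) = -0.400060
SE(z) = 1/√(n−3) = 1/√292 = 0.058521
99% ⇒ z* = 2.576; margin = 2.576·0.058521 = 0.150750
CI on z-scale: (-0.550810, -0.249310)
Back-transform: tanh(-0.550810) = -0.501127, tanh(-0.249310) = -0.244270

(-0.501, -0.244)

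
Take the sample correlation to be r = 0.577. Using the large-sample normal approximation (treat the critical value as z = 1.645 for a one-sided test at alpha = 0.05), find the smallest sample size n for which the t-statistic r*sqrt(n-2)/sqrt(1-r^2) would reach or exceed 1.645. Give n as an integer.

r√(n−2)/√(1−r²) ≥ 1.645  ⇔  n−2 ≥ (1.645)²·(1−r²)/r²
(1−r²)/r² = (1−0.332929)/0.332929 = 2.0036
n ≥ 2 + 2.706025·2.0036 = 2 + 5.4218 = 7.4218
⌈7.4218⌉ = 8

8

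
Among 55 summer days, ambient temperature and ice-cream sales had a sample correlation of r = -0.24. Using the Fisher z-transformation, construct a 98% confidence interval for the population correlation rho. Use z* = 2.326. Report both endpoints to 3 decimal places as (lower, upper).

(-0.513, 0.078)

z_r = atanh(-0.24) = -0.244774;  SE = 1/√(n−3) = 1/√52 = 0.138675
z-limits: -0.244774 ± 2.326·0.138675 = -0.244774 ± 0.322558 = [-0.567332, 0.077784]
ρ-limits: (tanh -0.567332, tanh 0.077784) = (-0.513, 0.078)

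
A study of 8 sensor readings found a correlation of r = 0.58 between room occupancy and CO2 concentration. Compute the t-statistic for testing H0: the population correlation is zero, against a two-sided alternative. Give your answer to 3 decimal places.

t = r·√(n−2) / √(1−r²) with r = 0.58, n = 8
  = 0.58·√6 / √(1 − 0.3364)
  = 0.58·2.449490 / 0.814616
  = 1.420704 / 0.814616 = 1.744

1.744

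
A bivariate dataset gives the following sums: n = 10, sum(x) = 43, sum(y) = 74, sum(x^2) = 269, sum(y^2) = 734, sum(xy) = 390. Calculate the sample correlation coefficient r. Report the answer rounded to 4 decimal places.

S_xy = nΣxy − ΣxΣy = 10·390 − 43·74 = 3900 − 3182 = 718
S_xx = nΣx² − (Σx)² = 10·269 − 43² = 2690 − 1849 = 841
S_yy = nΣy² − (Σy)² = 10·734 − 74² = 7340 − 5476 = 1864
r = S_xy / √(S_xx·S_yy) = 718 / √(841·1864) = 718 / √1567624 = 718 / 1252.0479 = 0.5735

0.5735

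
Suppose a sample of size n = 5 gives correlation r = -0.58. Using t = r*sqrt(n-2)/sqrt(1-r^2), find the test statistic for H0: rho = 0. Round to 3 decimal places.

1 − r² = 1 − 0.3364 = 0.6636;  √(1−r²) = 0.814616
√(n−2) = √3 = 1.732051
t = r·√(n−2)/√(1−r²) = -0.58 · 1.732051 / 0.814616 = -1.233

-1.233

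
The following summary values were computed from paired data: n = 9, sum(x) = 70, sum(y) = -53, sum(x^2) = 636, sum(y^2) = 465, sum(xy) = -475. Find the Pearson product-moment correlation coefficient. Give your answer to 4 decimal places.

-0.5306

S_xy = nΣxy − ΣxΣy = 9·(-475) − 70·(-53) = -4275 − (-3710) = -565
S_xx = nΣx² − (Σx)² = 9·636 − 70² = 5724 − 4900 = 824
S_yy = nΣy² − (Σy)² = 9·465 − (-53)² = 4185 − 2809 = 1376
r = S_xy / √(S_xx·S_yy) = -565 / √(824·1376) = -565 / √1133824 = -565 / 1064.8117 = -0.5306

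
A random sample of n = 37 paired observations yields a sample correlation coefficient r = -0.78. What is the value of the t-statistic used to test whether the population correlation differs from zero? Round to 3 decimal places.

t = r·√(n−2) / √(1−r²) with r = -0.78, n = 37
  = -0.78·√35 / √(1 − 0.6084)
  = -0.78·5.916080 / 0.625780
  = -4.614542 / 0.625780 = -7.374

-7.374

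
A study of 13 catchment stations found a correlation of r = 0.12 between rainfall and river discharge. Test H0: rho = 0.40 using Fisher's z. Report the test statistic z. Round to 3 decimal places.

-0.958

z_r = atanh(0.12) = 0.120581,  z_0 = atanh(0.40) = 0.423649
SE = 1/√(n−3) = 1/√10 = 0.316228
z = (z_r − z_0)/SE = (0.120581 − 0.423649) / 0.316228 = -0.303068 / 0.316228 = -0.958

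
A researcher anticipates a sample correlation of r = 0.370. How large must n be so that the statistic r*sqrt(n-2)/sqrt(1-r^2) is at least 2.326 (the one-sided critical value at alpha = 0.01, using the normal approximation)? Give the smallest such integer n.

Need r·√(n−2)/√(1−r²) ≥ 2.326
√(n−2) ≥ 2.326·√(1−0.136900) / 0.370 = 2.326·0.929032 / 0.370 = 5.8403
n−2 ≥ 34.1091  ⇒  n ≥ 36.1091
Smallest integer n = 37

37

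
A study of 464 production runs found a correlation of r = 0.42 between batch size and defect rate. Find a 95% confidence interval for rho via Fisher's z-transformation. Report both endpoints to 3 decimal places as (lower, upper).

Fisher z: z_r = atanh(r) = ½·ln((1+0.42)/(1−0.42)) = 0.447692
SE(z) = 1/√(n−3) = 1/√461 = 0.046575
95% ⇒ z* = 1.960; margin = 1.960·0.046575 = 0.091287
CI on z-scale: (0.356405, 0.538979)
Back-transform: tanh(0.356405) = 0.342044, tanh(0.538979) = 0.492215

(0.342, 0.492)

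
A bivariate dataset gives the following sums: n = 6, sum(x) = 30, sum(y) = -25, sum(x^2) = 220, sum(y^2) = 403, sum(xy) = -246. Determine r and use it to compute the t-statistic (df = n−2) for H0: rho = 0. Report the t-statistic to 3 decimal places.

Numerator: nΣxy − (Σx)(Σy) = 6·(-246) − (30)(-25) = -726
Denominator: √[(nΣx²−(Σx)²)(nΣy²−(Σy)²)]
  nΣx²−(Σx)² = 6·220 − 900 = 420;  nΣy²−(Σy)² = 6·403 − 625 = 1793
  √(420·1793) = √753060 = 867.7903
r = -726 / 867.7903 = -0.8366
t = r·√(n−2)/√(1−r²) = -0.8366·√4 / √(1−0.699900) = -1.673200 / 0.547814 = -3.054

-3.054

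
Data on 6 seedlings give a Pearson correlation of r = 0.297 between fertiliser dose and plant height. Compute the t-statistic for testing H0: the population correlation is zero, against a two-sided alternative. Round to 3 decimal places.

1 − r² = 1 − 0.088209 = 0.911791;  √(1−r²) = 0.954877
√(n−2) = √4 = 2.000000
t = r·√(n−2)/√(1−r²) = 0.297 · 2.000000 / 0.954877 = 0.622

0.622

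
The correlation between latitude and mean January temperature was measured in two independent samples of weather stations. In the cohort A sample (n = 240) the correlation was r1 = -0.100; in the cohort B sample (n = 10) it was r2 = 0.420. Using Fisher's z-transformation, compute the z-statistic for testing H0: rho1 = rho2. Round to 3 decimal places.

z1 = atanh(-0.100) = -0.100335,  z2 = atanh(0.420) = 0.447692
SE = √(1/(n1−3) + 1/(n2−3)) = √(1/237 + 1/7) = √(0.0042194 + 0.1428571) = √0.1470765 = 0.383506
z = (z1 − z2)/SE = (-0.100335 − 0.447692) / 0.383506 = -0.548027 / 0.383506 = -1.429

-1.429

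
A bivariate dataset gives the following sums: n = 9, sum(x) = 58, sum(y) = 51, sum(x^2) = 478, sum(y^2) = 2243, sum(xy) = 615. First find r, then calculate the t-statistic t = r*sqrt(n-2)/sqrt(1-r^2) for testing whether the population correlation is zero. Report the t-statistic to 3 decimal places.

2.172

S_xy = nΣxy − ΣxΣy = 9·615 − 58·51 = 5535 − 2958 = 2577
S_xx = nΣx² − (Σx)² = 9·478 − 58² = 4302 − 3364 = 938
S_yy = nΣy² − (Σy)² = 9·2243 − 51² = 20187 − 2601 = 17586
r = S_xy / √(S_xx·S_yy) = 2577 / √(938·17586) = 2577 / √16495668 = 2577 / 4061.4859 = 0.6345
t = r·√(n−2)/√(1−r²) = 0.6345·√7 / √(1−0.402590) = 1.678729 / 0.772923 = 2.172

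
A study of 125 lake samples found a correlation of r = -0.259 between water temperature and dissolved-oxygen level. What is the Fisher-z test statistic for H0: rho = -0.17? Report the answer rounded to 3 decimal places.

-1.031

z_r = atanh(-0.259) = -0.265036,  z_0 = atanh(-0.17) = -0.171667
SE = 1/√(n−3) = 1/√122 = 0.090536
z = (z_r − z_0)/SE = (-0.265036 − (-0.171667)) / 0.090536 = -0.093369 / 0.090536 = -1.031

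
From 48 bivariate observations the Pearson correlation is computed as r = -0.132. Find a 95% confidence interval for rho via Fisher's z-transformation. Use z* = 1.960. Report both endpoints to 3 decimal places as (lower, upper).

(-0.401, 0.158)

Fisher z: z_r = atanh(r) = ½·ln((1+(-0.132))/(1−(-0.132))) = -0.132775
SE(z) = 1/√(n−3) = 1/√45 = 0.149071
95% ⇒ z* = 1.960; margin = 1.960·0.149071 = 0.292179
CI on z-scale: (-0.424954, 0.159404)
Back-transform: tanh(-0.424954) = -0.401096, tanh(0.159404) = 0.158067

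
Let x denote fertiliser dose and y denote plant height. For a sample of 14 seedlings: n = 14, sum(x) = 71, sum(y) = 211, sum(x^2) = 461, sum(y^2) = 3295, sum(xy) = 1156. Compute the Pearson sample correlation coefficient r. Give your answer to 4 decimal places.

S_xy = nΣxy − ΣxΣy = 14·1156 − 71·211 = 16184 − 14981 = 1203
S_xx = nΣx² − (Σx)² = 14·461 − 71² = 6454 − 5041 = 1413
S_yy = nΣy² − (Σy)² = 14·3295 − 211² = 46130 − 44521 = 1609
r = S_xy / √(S_xx·S_yy) = 1203 / √(1413·1609) = 1203 / √2273517 = 1203 / 1507.8186 = 0.7978

0.7978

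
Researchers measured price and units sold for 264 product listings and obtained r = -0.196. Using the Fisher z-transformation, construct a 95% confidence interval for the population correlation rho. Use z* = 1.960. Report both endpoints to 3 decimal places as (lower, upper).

(-0.309, -0.077)

Fisher z: z_r = atanh(r) = ½·ln((1+(-0.196))/(1−(-0.196))) = -0.198569
SE(z) = 1/√(n−3) = 1/√261 = 0.061898
95% ⇒ z* = 1.960; margin = 1.960·0.061898 = 0.121320
CI on z-scale: (-0.319889, -0.077249)
Back-transform: tanh(-0.319889) = -0.309407, tanh(-0.077249) = -0.077096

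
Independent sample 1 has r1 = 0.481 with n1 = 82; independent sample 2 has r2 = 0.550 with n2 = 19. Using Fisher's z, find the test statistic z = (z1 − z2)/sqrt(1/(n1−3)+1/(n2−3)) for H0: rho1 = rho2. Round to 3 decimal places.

-0.343

Fisher z-transforms: z1 = atanh(0.481) = 0.524284, z2 = atanh(0.550) = 0.618381; difference d = -0.094097
Var(d) = 1/79 + 1/16 = 0.0126582 + 0.0625000 = 0.0751582
z = d/√Var(d) = -0.094097 / √0.0751582 = -0.094097 / 0.274150 = -0.343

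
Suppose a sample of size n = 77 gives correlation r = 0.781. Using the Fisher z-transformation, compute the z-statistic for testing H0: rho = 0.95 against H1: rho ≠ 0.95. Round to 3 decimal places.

-6.743

Fisher z: atanh(0.781) = 1.047929, atanh(0.95) = 1.831781
z = (z_r − z_0)·√(n−3) = (1.047929 − 1.831781)·√74 = -0.783852 · 8.602325 = -6.743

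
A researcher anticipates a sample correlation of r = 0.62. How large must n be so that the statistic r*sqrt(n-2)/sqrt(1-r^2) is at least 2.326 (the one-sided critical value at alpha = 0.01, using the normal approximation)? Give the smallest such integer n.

11

Need r·√(n−2)/√(1−r²) ≥ 2.326
√(n−2) ≥ 2.326·√(1−0.3844) / 0.62 = 2.326·0.784602 / 0.62 = 2.9435
n−2 ≥ 8.6642  ⇒  n ≥ 10.6642
Smallest integer n = 11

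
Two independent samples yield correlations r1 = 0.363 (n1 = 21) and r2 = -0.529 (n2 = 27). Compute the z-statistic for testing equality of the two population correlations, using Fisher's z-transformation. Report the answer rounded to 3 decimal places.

z1 = atanh(0.363) = 0.380337,  z2 = atanh(-0.529) = -0.588756
SE = √(1/(n1−3) + 1/(n2−3)) = √(1/18 + 1/24) = √(0.0555556 + 0.0416667) = √0.0972223 = 0.311805
z = (z1 − z2)/SE = (0.380337 − (-0.588756)) / 0.311805 = 0.969093 / 0.311805 = 3.108

3.108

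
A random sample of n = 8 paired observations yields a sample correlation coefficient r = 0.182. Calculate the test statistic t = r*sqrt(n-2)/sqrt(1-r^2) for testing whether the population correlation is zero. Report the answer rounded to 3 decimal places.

0.453

1 − r² = 1 − 0.033124 = 0.966876;  √(1−r²) = 0.983299
√(n−2) = √6 = 2.449490
t = r·√(n−2)/√(1−r²) = 0.182 · 2.449490 / 0.983299 = 0.453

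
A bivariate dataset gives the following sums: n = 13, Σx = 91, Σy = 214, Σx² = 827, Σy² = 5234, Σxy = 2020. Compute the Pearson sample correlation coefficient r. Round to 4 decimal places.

S_xy = nΣxy − ΣxΣy = 13·2020 − 91·214 = 26260 − 19474 = 6786
S_xx = nΣx² − (Σx)² = 13·827 − 91² = 10751 − 8281 = 2470
S_yy = nΣy² − (Σy)² = 13·5234 − 214² = 68042 − 45796 = 22246
r = S_xy / √(S_xx·S_yy) = 6786 / √(2470·22246) = 6786 / √54947620 = 6786 / 7412.6662 = 0.9155

0.9155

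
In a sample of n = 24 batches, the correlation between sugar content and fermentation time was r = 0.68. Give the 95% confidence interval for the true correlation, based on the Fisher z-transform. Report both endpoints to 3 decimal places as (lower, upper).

z_r = atanh(0.68) = 0.829114;  SE = 1/√(n−3) = 1/√21 = 0.218218
z-limits: 0.829114 ± 1.960·0.218218 = 0.829114 ± 0.427707 = [0.401407, 1.256821]
ρ-limits: (tanh 0.401407, tanh 1.256821) = (0.381, 0.850)

(0.381, 0.850)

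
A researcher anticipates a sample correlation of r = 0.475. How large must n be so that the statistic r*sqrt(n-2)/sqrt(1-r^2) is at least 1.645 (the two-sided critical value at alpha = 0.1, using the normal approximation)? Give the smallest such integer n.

12

Need r·√(n−2)/√(1−r²) ≥ 1.645
√(n−2) ≥ 1.645·√(1−0.225625) / 0.475 = 1.645·0.879986 / 0.475 = 3.0475
n−2 ≥ 9.2873  ⇒  n ≥ 11.2873
Smallest integer n = 12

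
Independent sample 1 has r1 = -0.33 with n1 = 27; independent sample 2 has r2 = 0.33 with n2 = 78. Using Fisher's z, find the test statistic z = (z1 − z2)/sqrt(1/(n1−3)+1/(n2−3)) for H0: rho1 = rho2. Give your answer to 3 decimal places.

Fisher z-transforms: z1 = atanh(-0.33) = -0.342828, z2 = atanh(0.33) = 0.342828; difference d = -0.685656
Var(d) = 1/24 + 1/75 = 0.0416667 + 0.0133333 = 0.0550000
z = d/√Var(d) = -0.685656 / √0.0550000 = -0.685656 / 0.234521 = -2.924

-2.924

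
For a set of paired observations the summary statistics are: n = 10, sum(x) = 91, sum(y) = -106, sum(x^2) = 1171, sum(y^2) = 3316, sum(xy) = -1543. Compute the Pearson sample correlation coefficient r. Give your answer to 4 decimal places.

Numerator: nΣxy − (Σx)(Σy) = 10·(-1543) − (91)(-106) = -5784
Denominator: √[(nΣx²−(Σx)²)(nΣy²−(Σy)²)]
  nΣx²−(Σx)² = 10·1171 − 8281 = 3429;  nΣy²−(Σy)² = 10·3316 − 11236 = 21924
  √(3429·21924) = √75177396 = 8670.4900
r = -5784 / 8670.4900 = -0.6671

-0.6671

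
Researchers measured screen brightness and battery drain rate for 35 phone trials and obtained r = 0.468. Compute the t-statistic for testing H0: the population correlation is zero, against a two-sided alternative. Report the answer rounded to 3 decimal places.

1 − r² = 1 − 0.219024 = 0.780976;  √(1−r²) = 0.883728
√(n−2) = √33 = 5.744563
t = r·√(n−2)/√(1−r²) = 0.468 · 5.744563 / 0.883728 = 3.042

3.042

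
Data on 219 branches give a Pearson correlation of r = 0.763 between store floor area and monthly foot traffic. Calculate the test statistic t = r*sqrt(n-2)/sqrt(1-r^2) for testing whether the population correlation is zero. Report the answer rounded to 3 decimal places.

17.388

1 − r² = 1 − 0.582169 = 0.417831;  √(1−r²) = 0.646398
√(n−2) = √217 = 14.730920
t = r·√(n−2)/√(1−r²) = 0.763 · 14.730920 / 0.646398 = 17.388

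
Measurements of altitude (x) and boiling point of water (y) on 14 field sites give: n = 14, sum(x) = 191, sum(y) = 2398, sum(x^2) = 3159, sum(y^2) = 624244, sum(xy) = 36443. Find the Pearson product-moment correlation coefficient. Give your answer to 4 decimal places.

0.3430

S_xy = nΣxy − ΣxΣy = 14·36443 − 191·2398 = 510202 − 458018 = 52184
S_xx = nΣx² − (Σx)² = 14·3159 − 191² = 44226 − 36481 = 7745
S_yy = nΣy² − (Σy)² = 14·624244 − 2398² = 8739416 − 5750404 = 2989012
r = S_xy / √(S_xx·S_yy) = 52184 / √(7745·2989012) = 52184 / √23149897940 = 52184 / 152150.9052 = 0.3430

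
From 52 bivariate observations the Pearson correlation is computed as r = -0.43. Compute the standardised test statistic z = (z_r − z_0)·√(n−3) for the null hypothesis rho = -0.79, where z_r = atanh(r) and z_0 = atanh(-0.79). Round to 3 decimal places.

z_r = atanh(-0.43) = -0.459897,  z_0 = atanh(-0.79) = -1.071432
SE = 1/√(n−3) = 1/√49 = 0.142857
z = (z_r − z_0)/SE = (-0.459897 − (-1.071432)) / 0.142857 = 0.611535 / 0.142857 = 4.281

4.281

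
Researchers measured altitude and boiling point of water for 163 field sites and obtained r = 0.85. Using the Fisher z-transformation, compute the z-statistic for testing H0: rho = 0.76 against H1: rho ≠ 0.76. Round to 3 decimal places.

z_r = atanh(0.85) = 1.256153,  z_0 = atanh(0.76) = 0.996215
SE = 1/√(n−3) = 1/√160 = 0.079057
z = (z_r − z_0)/SE = (1.256153 − 0.996215) / 0.079057 = 0.259938 / 0.079057 = 3.288

3.288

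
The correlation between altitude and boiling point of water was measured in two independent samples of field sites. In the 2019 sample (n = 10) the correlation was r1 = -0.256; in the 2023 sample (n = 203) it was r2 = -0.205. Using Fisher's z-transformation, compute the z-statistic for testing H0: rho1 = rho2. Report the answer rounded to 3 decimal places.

Fisher z-transforms: z1 = atanh(-0.256) = -0.261823, z2 = atanh(-0.205) = -0.207946; difference d = -0.053877
Var(d) = 1/7 + 1/200 = 0.1428571 + 0.0050000 = 0.1478571
z = d/√Var(d) = -0.053877 / √0.1478571 = -0.053877 / 0.384522 = -0.140

-0.140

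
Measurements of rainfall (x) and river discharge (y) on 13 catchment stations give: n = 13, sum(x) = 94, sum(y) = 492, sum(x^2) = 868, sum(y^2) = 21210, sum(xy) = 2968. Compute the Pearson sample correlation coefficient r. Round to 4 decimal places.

Numerator: nΣxy − (Σx)(Σy) = 13·2968 − (94)(492) = -7664
Denominator: √[(nΣx²−(Σx)²)(nΣy²−(Σy)²)]
  nΣx²−(Σx)² = 13·868 − 8836 = 2448;  nΣy²−(Σy)² = 13·21210 − 242064 = 33666
  √(2448·33666) = √82414368 = 9078.2360
r = -7664 / 9078.2360 = -0.8442

-0.8442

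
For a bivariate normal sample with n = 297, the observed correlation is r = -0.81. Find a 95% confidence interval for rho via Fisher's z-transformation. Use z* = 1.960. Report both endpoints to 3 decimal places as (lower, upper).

(-0.846, -0.767)

Fisher z: z_r = atanh(r) = ½·ln((1+(-0.81))/(1−(-0.81))) = -1.127029
SE(z) = 1/√(n−3) = 1/√294 = 0.058321
95% ⇒ z* = 1.960; margin = 1.960·0.058321 = 0.114309
CI on z-scale: (-1.241338, -1.012720)
Back-transform: tanh(-1.241338) = -0.845837, tanh(-1.012720) = -0.766885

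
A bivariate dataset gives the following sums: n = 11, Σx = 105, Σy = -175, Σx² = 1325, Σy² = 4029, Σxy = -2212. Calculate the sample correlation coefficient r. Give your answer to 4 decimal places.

-0.8544

Numerator: nΣxy − (Σx)(Σy) = 11·(-2212) − (105)(-175) = -5957
Denominator: √[(nΣx²−(Σx)²)(nΣy²−(Σy)²)]
  nΣx²−(Σx)² = 11·1325 − 11025 = 3550;  nΣy²−(Σy)² = 11·4029 − 30625 = 13694
  √(3550·13694) = √48613700 = 6972.3525
r = -5957 / 6972.3525 = -0.8544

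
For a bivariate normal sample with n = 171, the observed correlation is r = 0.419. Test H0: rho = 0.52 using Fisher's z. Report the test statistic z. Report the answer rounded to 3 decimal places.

Fisher z: atanh(0.419) = 0.446478, atanh(0.52) = 0.576340
z = (z_r − z_0)·√(n−3) = (0.446478 − 0.576340)·√168 = -0.129862 · 12.961481 = -1.683

-1.683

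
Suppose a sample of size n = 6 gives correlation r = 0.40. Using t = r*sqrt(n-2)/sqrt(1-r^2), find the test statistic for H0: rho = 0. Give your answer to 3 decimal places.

t = r·√(n−2) / √(1−r²) with r = 0.40, n = 6
  = 0.40·√4 / √(1 − 0.1600)
  = 0.40·2.000000 / 0.916515
  = 0.800000 / 0.916515 = 0.873

0.873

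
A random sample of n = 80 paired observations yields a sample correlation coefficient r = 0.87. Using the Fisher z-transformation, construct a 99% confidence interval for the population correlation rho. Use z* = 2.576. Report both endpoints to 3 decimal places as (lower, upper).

Fisher z: z_r = atanh(r) = ½·ln((1+0.87)/(1−0.87)) = 1.333080
SE(z) = 1/√(n−3) = 1/√77 = 0.113961
99% ⇒ z* = 2.576; margin = 2.576·0.113961 = 0.293564
CI on z-scale: (1.039516, 1.626644)
Back-transform: tanh(1.039516) = 0.777697, tanh(1.626644) = 0.925582

(0.778, 0.926)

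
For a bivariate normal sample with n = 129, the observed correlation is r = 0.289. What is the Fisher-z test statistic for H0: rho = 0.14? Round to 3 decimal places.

Fisher z: atanh(0.289) = 0.297475, atanh(0.14) = 0.140926
z = (z_r − z_0)·√(n−3) = (0.297475 − 0.140926)·√126 = 0.156549 · 11.224972 = 1.757

1.757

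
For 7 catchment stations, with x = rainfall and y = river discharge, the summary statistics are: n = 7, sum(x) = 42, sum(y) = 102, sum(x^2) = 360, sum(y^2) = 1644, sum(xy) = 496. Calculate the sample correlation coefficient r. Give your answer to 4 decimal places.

-0.8888

Numerator: nΣxy − (Σx)(Σy) = 7·496 − (42)(102) = -812
Denominator: √[(nΣx²−(Σx)²)(nΣy²−(Σy)²)]
  nΣx²−(Σx)² = 7·360 − 1764 = 756;  nΣy²−(Σy)² = 7·1644 − 10404 = 1104
  √(756·1104) = √834624 = 913.5776
r = -812 / 913.5776 = -0.8888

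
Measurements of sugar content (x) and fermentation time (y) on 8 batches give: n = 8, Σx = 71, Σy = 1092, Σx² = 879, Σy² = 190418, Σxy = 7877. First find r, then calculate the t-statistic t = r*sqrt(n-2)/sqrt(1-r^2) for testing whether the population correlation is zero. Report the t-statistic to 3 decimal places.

-1.680

S_xy = nΣxy − ΣxΣy = 8·7877 − 71·1092 = 63016 − 77532 = -14516
S_xx = nΣx² − (Σx)² = 8·879 − 71² = 7032 − 5041 = 1991
S_yy = nΣy² − (Σy)² = 8·190418 − 1092² = 1523344 − 1192464 = 330880
r = S_xy / √(S_xx·S_yy) = -14516 / √(1991·330880) = -14516 / √658782080 = -14516 / 25666.7505 = -0.5656
t = r·√(n−2)/√(1−r²) = -0.5656·√6 / √(1−0.319903) = -1.385431 / 0.824680 = -1.680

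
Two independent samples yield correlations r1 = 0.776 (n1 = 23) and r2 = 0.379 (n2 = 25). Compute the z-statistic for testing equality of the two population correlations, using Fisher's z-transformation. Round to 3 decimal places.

2.060

Fisher z-transforms: z1 = atanh(0.776) = 1.035236, z2 = atanh(0.379) = 0.398891; difference d = 0.636345
Var(d) = 1/20 + 1/22 = 0.0500000 + 0.0454545 = 0.0954545
z = d/√Var(d) = 0.636345 / √0.0954545 = 0.636345 / 0.308957 = 2.060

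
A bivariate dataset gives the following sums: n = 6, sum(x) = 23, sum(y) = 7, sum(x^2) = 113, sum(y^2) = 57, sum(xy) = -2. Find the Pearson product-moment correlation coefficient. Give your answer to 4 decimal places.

-0.8280

S_xy = nΣxy − ΣxΣy = 6·(-2) − 23·7 = -12 − 161 = -173
S_xx = nΣx² − (Σx)² = 6·113 − 23² = 678 − 529 = 149
S_yy = nΣy² − (Σy)² = 6·57 − 7² = 342 − 49 = 293
r = S_xy / √(S_xx·S_yy) = -173 / √(149·293) = -173 / √43657 = -173 / 208.9426 = -0.8280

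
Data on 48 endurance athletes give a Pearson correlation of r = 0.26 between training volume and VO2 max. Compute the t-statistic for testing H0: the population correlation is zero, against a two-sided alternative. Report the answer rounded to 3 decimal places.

1.826

t = r·√(n−2) / √(1−r²) with r = 0.26, n = 48
  = 0.26·√46 / √(1 − 0.0676)
  = 0.26·6.782330 / 0.965609
  = 1.763406 / 0.965609 = 1.826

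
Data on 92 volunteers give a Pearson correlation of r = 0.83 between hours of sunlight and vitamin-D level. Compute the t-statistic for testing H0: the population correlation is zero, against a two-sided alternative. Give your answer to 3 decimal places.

14.117

1 − r² = 1 − 0.6889 = 0.3111;  √(1−r²) = 0.557763
√(n−2) = √90 = 9.486833
t = r·√(n−2)/√(1−r²) = 0.83 · 9.486833 / 0.557763 = 14.117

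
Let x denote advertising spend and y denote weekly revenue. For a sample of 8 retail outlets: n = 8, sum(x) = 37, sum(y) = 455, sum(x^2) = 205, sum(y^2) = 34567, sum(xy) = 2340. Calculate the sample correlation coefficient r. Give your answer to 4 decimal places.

Numerator: nΣxy − (Σx)(Σy) = 8·2340 − (37)(455) = 1885
Denominator: √[(nΣx²−(Σx)²)(nΣy²−(Σy)²)]
  nΣx²−(Σx)² = 8·205 − 1369 = 271;  nΣy²−(Σy)² = 8·34567 − 207025 = 69511
  √(271·69511) = √18837481 = 4340.2167
r = 1885 / 4340.2167 = 0.4343

0.4343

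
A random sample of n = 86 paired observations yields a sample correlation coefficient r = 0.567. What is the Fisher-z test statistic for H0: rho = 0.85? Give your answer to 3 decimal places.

z_r = atanh(0.567) = 0.643090,  z_0 = atanh(0.85) = 1.256153
SE = 1/√(n−3) = 1/√83 = 0.109764
z = (z_r − z_0)/SE = (0.643090 − 1.256153) / 0.109764 = -0.613063 / 0.109764 = -5.585

-5.585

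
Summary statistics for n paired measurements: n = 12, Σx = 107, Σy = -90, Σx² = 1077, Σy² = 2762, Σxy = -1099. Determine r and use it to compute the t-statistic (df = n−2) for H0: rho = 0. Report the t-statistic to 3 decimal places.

Numerator: nΣxy − (Σx)(Σy) = 12·(-1099) − (107)(-90) = -3558
Denominator: √[(nΣx²−(Σx)²)(nΣy²−(Σy)²)]
  nΣx²−(Σx)² = 12·1077 − 11449 = 1475;  nΣy²−(Σy)² = 12·2762 − 8100 = 25044
  √(1475·25044) = √36939900 = 6077.8203
r = -3558 / 6077.8203 = -0.5854
t = r·√(n−2)/√(1−r²) = -0.5854·√10 / √(1−0.342693) = -1.851197 / 0.810745 = -2.283

-2.283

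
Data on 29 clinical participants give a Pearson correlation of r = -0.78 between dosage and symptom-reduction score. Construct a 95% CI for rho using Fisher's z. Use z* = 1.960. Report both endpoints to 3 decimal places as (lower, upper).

Fisher z: z_r = atanh(r) = ½·ln((1+(-0.78))/(1−(-0.78))) = -1.045371
SE(z) = 1/√(n−3) = 1/√26 = 0.196116
95% ⇒ z* = 1.960; margin = 1.960·0.196116 = 0.384387
CI on z-scale: (-1.429758, -0.660984)
Back-transform: tanh(-1.429758) = -0.891617, tanh(-0.660984) = -0.579018

(-0.892, -0.579)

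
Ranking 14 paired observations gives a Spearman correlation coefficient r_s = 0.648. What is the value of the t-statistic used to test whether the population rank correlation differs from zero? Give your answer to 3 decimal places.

t = r_s·√(n−2) / √(1−r_s²) with r_s = 0.648, n = 14
  = 0.648·√12 / √(1 − 0.419904)
  = 0.648·3.464102 / 0.761640
  = 2.244738 / 0.761640 = 2.947

2.947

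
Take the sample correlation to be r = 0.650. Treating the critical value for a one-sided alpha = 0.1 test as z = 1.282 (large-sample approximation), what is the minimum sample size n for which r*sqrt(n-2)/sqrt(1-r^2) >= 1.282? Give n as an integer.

5

Need r·√(n−2)/√(1−r²) ≥ 1.282
√(n−2) ≥ 1.282·√(1−0.422500) / 0.650 = 1.282·0.759934 / 0.650 = 1.4988
n−2 ≥ 2.2464  ⇒  n ≥ 4.2464
Smallest integer n = 5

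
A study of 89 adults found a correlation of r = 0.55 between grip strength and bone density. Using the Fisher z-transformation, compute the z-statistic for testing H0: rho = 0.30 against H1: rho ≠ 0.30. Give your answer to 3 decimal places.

z_r = atanh(0.55) = 0.618381,  z_0 = atanh(0.30) = 0.309520
SE = 1/√(n−3) = 1/√86 = 0.107833
z = (z_r − z_0)/SE = (0.618381 − 0.309520) / 0.107833 = 0.308861 / 0.107833 = 2.864

2.864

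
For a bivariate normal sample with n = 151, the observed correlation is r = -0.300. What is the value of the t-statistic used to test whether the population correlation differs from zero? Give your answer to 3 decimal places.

1 − r² = 1 − 0.090000 = 0.910000;  √(1−r²) = 0.953939
√(n−2) = √149 = 12.206556
t = r·√(n−2)/√(1−r²) = -0.300 · 12.206556 / 0.953939 = -3.839

-3.839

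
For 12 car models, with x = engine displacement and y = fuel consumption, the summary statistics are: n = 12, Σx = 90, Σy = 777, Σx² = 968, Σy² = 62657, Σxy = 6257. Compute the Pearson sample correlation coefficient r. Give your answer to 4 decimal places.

S_xy = nΣxy − ΣxΣy = 12·6257 − 90·777 = 75084 − 69930 = 5154
S_xx = nΣx² − (Σx)² = 12·968 − 90² = 11616 − 8100 = 3516
S_yy = nΣy² − (Σy)² = 12·62657 − 777² = 751884 − 603729 = 148155
r = S_xy / √(S_xx·S_yy) = 5154 / √(3516·148155) = 5154 / √520912980 = 5154 / 22823.5181 = 0.2258

0.2258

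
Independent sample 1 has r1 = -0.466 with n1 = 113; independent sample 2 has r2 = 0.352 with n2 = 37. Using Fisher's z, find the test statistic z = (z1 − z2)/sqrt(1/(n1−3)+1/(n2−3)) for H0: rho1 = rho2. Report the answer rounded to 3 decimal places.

-4.447

Fisher z-transforms: z1 = atanh(-0.466) = -0.504949, z2 = atanh(0.352) = 0.367725; difference d = -0.872674
Var(d) = 1/110 + 1/34 = 0.0090909 + 0.0294118 = 0.0385027
z = d/√Var(d) = -0.872674 / √0.0385027 = -0.872674 / 0.196221 = -4.447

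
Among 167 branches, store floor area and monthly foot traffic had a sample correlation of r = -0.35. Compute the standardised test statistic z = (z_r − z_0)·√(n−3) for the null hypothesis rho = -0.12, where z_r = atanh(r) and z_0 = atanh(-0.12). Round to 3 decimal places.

-3.136

Fisher z: atanh(-0.35) = -0.365444, atanh(-0.12) = -0.120581
z = (z_r − z_0)·√(n−3) = (-0.365444 − (-0.120581))·√164 = -0.244863 · 12.806248 = -3.136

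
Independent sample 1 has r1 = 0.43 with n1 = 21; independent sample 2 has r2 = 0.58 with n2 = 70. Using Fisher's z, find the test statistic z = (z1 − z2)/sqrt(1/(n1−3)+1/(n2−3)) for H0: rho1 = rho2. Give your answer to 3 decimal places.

-0.763

z1 = atanh(0.43) = 0.459897,  z2 = atanh(0.58) = 0.662463
SE = √(1/(n1−3) + 1/(n2−3)) = √(1/18 + 1/67) = √(0.0555556 + 0.0149254) = √0.0704810 = 0.265483
z = (z1 − z2)/SE = (0.459897 − 0.662463) / 0.265483 = -0.202566 / 0.265483 = -0.763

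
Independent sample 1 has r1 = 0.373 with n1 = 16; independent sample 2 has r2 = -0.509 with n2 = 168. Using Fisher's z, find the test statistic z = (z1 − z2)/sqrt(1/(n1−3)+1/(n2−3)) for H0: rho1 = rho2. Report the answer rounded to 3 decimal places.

3.309

z1 = atanh(0.373) = 0.391903,  z2 = atanh(-0.509) = -0.561379
SE = √(1/(n1−3) + 1/(n2−3)) = √(1/13 + 1/165) = √(0.0769231 + 0.0060606) = √0.0829837 = 0.288069
z = (z1 − z2)/SE = (0.391903 − (-0.561379)) / 0.288069 = 0.953282 / 0.288069 = 3.309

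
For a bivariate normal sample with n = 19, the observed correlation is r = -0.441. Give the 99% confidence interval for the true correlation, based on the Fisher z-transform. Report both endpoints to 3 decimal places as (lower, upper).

(-0.807, 0.169)

Fisher z: z_r = atanh(r) = ½·ln((1+(-0.441))/(1−(-0.441))) = -0.473472
SE(z) = 1/√(n−3) = 1/√16 = 0.250000
99% ⇒ z* = 2.576; margin = 2.576·0.250000 = 0.644000
CI on z-scale: (-1.117472, 0.170528)
Back-transform: tanh(-1.117472) = -0.806688, tanh(0.170528) = 0.168894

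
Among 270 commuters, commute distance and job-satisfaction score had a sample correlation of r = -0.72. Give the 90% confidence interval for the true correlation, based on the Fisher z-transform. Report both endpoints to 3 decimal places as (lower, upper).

z_r = atanh(-0.72) = -0.907645;  SE = 1/√(n−3) = 1/√267 = 0.061199
z-limits: -0.907645 ± 1.645·0.061199 = -0.907645 ± 0.100672 = [-1.008317, -0.806973]
ρ-limits: (tanh -1.008317, tanh -0.806973) = (-0.765, -0.668)

(-0.765, -0.668)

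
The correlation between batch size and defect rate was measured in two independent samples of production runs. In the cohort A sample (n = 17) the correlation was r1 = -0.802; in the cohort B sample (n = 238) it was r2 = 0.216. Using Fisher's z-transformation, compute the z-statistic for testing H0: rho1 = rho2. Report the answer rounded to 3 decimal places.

-4.811

Fisher z-transforms: z1 = atanh(-0.802) = -1.104193, z2 = atanh(0.216) = 0.219457; difference d = -1.323650
Var(d) = 1/14 + 1/235 = 0.0714286 + 0.0042553 = 0.0756839
z = d/√Var(d) = -1.323650 / √0.0756839 = -1.323650 / 0.275107 = -4.811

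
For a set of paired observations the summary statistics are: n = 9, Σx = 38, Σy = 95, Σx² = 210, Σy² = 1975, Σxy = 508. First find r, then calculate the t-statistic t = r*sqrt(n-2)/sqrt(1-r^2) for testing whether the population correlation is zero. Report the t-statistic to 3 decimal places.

Numerator: nΣxy − (Σx)(Σy) = 9·508 − (38)(95) = 962
Denominator: √[(nΣx²−(Σx)²)(nΣy²−(Σy)²)]
  nΣx²−(Σx)² = 9·210 − 1444 = 446;  nΣy²−(Σy)² = 9·1975 − 9025 = 8750
  √(446·8750) = √3902500 = 1975.4746
r = 962 / 1975.4746 = 0.4870
t = r·√(n−2)/√(1−r²) = 0.4870·√7 / √(1−0.237169) = 1.288481 / 0.873402 = 1.475

1.475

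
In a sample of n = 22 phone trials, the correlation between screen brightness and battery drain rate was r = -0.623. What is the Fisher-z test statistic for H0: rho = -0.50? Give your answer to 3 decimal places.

Fisher z: atanh(-0.623) = -0.729893, atanh(-0.50) = -0.549306
z = (z_r − z_0)·√(n−3) = (-0.729893 − (-0.549306))·√19 = -0.180587 · 4.358899 = -0.787

-0.787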